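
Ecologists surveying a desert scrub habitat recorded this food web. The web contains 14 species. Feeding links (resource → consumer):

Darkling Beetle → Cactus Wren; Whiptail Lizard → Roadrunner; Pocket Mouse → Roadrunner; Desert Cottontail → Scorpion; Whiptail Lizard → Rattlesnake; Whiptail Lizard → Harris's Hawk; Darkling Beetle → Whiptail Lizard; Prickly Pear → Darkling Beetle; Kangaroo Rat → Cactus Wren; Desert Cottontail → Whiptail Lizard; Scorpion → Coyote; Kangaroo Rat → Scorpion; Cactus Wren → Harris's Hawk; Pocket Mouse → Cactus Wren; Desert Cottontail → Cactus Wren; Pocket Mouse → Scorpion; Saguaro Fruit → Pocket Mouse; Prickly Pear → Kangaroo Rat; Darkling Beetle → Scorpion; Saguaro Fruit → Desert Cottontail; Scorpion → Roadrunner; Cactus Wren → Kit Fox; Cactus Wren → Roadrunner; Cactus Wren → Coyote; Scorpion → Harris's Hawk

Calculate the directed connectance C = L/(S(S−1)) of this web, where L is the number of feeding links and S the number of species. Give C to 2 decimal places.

C = 0.14

The web has S = 14 species and L = 25 feeding links.
C = L / (S(S−1)) = 25 / 182 = 0.1374 ≈ 0.14.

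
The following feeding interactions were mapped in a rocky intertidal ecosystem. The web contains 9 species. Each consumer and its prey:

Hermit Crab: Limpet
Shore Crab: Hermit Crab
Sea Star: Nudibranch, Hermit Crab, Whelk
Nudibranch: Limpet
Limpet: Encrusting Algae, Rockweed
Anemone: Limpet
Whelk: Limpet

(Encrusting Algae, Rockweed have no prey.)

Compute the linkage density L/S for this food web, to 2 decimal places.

There are L = 10 links among S = 9 species.
L/S = 10/9 = 1.1111 ≈ 1.11.

L/S = 1.11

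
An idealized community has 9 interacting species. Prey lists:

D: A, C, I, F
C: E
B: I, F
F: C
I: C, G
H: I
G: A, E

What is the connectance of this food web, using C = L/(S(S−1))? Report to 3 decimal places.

The web has S = 9 species and L = 13 feeding links.
C = L / (S(S−1)) = 13 / 72 = 0.1806 ≈ 0.181.

C = 0.181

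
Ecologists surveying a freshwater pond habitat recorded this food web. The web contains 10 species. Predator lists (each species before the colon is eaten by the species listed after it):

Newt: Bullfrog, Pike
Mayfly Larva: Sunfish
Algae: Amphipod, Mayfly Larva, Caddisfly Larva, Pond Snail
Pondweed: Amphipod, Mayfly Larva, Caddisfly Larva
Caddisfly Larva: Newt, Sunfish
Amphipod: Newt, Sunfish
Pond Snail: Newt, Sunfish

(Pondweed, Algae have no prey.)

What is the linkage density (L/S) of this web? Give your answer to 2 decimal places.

There are L = 16 links among S = 10 species.
L/S = 16/10 = 1.6000 ≈ 1.60.

L/S = 1.60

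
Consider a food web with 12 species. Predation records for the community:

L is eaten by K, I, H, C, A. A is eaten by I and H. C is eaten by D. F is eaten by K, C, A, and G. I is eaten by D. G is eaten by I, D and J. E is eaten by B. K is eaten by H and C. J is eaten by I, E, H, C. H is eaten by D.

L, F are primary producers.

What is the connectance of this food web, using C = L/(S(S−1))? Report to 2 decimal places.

C = 0.18

The web has S = 12 species and L = 24 feeding links.
C = L / (S(S−1)) = 24 / 132 = 0.1818 ≈ 0.18.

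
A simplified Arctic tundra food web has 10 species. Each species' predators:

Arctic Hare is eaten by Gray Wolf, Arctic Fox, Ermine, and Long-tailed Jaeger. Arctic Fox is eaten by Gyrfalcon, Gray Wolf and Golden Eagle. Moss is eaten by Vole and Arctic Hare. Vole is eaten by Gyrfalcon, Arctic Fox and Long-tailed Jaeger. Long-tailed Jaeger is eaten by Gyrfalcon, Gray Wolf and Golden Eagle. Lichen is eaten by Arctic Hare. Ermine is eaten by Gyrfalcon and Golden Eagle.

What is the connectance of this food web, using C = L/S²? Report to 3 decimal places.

The web has S = 10 species and L = 18 feeding links.
C = L / S² = 18 / 100 = 0.1800 ≈ 0.180.

C = 0.180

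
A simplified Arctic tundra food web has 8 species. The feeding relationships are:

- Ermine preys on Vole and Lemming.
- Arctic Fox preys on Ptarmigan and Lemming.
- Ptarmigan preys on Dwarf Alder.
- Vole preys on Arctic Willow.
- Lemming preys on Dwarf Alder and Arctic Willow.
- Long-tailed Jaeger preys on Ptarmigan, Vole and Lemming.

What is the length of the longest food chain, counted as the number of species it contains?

3 species

One longest chain: Dwarf Alder → Lemming → Long-tailed Jaeger.
It has 3 species and 2 links.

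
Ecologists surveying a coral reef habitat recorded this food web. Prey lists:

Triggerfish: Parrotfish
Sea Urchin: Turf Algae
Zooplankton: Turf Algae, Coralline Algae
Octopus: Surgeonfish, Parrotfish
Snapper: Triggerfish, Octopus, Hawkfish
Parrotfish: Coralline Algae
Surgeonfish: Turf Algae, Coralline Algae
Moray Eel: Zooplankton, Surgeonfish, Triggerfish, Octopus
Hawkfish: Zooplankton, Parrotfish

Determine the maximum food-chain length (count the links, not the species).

One longest chain: Turf Algae → Zooplankton → Hawkfish → Snapper.
It has 4 species and 3 links.

3 links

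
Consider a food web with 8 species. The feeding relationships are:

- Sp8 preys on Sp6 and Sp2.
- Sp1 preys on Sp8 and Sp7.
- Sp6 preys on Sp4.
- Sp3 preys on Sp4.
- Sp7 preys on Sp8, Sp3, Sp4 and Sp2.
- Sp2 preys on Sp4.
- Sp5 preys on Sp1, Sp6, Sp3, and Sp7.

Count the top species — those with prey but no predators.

Top species (has prey, but nothing eats it): Sp5.
Count: 1.

1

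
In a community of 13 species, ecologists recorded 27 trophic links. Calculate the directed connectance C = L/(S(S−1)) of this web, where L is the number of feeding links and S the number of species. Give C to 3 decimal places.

The web has S = 13 species and L = 27 feeding links.
C = L / (S(S−1)) = 27 / 156 = 0.1731 ≈ 0.173.

C = 0.173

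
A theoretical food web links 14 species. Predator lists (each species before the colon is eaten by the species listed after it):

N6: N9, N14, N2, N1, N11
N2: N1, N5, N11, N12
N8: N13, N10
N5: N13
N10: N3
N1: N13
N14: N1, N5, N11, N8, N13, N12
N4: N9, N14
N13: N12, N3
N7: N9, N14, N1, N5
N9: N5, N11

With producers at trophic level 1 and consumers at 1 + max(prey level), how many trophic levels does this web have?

5

Producers (level 1): N7, N4, N6.
N7 → N14 → N8 → N13 → N12 gives N12 level 5.
No species has a prey at level 5, so no species reaches level 6.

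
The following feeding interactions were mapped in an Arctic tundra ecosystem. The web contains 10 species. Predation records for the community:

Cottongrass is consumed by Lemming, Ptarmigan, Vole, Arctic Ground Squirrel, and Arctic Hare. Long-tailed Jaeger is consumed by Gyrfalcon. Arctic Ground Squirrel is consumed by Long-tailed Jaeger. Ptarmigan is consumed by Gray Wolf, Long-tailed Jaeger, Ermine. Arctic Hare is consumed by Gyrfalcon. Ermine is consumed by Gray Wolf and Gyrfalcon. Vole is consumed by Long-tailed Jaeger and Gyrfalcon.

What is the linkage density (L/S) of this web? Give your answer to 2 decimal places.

There are L = 15 links among S = 10 species.
L/S = 15/10 = 1.5000 ≈ 1.50.

L/S = 1.50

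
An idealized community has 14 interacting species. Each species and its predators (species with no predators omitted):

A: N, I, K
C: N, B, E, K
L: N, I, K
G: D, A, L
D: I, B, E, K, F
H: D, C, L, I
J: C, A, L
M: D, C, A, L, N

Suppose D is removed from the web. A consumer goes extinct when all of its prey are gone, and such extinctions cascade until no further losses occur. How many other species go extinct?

1

Remove D.
Round 1: F (all prey gone) → extinct.
No further losses. Total secondary extinctions: 1.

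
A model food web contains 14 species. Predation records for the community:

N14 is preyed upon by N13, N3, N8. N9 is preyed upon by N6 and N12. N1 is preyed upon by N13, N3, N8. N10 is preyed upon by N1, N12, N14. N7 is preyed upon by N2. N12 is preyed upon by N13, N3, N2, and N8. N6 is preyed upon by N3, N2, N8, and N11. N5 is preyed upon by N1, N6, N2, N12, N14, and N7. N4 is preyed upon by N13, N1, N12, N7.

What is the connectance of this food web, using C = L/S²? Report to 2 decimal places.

The web has S = 14 species and L = 30 feeding links.
C = L / S² = 30 / 196 = 0.1531 ≈ 0.15.

C = 0.15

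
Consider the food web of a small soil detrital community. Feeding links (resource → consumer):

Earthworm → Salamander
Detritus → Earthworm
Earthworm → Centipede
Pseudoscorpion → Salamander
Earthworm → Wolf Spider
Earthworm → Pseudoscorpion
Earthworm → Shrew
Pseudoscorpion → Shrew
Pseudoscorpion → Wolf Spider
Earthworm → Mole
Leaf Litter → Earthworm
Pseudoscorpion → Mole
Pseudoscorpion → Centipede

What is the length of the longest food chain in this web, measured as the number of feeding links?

3 links

One longest chain: Detritus → Earthworm → Pseudoscorpion → Mole.
It has 4 species and 3 links.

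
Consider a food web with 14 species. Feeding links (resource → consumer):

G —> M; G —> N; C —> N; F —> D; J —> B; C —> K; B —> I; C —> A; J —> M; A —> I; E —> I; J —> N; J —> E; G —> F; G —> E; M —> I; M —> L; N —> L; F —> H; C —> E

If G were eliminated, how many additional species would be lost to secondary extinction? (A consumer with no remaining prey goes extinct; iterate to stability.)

3

Remove G.
Round 1: F (all prey gone) → extinct.
Round 2: H (all prey gone), D (all prey gone) → extinct.
No further losses. Total secondary extinctions: 3.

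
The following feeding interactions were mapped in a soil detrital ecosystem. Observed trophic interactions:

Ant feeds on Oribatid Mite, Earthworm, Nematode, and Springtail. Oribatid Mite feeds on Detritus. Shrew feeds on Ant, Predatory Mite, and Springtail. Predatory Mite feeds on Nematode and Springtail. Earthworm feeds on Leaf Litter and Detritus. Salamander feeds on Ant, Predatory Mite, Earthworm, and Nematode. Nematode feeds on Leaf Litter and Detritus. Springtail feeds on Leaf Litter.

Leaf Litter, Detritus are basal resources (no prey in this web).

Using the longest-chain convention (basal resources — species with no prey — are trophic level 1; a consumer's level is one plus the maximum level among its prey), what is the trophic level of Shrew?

Trophic level 4

Leaf Litter has no prey (basal) → level 1.
Earthworm eats Leaf Litter (level 1); other prey at levels: Detritus 1 → level 2.
Ant eats Earthworm (level 2); other prey at levels: Oribatid Mite 2, Springtail 2, Nematode 2 → level 3.
Shrew eats Ant (level 3); other prey at levels: Springtail 2, Predatory Mite 3 → level 4.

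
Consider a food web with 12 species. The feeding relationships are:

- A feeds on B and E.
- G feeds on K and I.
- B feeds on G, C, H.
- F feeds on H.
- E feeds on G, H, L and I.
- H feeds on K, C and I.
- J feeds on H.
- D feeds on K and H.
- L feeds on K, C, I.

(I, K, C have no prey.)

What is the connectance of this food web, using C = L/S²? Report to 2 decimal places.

C = 0.15

The web has S = 12 species and L = 21 feeding links.
C = L / S² = 21 / 144 = 0.1458 ≈ 0.15.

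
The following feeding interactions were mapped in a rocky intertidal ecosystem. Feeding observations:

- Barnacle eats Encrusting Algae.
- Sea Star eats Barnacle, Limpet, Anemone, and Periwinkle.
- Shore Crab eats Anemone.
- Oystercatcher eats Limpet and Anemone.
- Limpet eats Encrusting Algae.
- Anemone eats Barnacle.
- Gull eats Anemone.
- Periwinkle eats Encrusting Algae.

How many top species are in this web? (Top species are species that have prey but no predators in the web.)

4

Top species (has prey, but nothing eats it): Sea Star, Oystercatcher, Gull, Shore Crab.
Count: 4.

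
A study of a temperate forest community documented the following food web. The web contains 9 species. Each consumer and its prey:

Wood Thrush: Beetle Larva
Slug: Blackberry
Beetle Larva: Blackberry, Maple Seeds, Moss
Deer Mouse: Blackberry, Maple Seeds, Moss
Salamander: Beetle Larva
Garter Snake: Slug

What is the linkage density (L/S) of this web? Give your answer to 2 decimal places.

There are L = 10 links among S = 9 species.
L/S = 10/9 = 1.1111 ≈ 1.11.

L/S = 1.11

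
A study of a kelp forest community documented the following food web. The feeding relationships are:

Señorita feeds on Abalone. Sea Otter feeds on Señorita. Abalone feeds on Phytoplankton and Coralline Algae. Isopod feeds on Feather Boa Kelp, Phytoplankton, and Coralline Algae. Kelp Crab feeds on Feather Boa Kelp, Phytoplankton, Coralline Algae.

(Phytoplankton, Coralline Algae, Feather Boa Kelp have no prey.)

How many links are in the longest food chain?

3 links

One longest chain: Phytoplankton → Abalone → Señorita → Sea Otter.
It has 4 species and 3 links.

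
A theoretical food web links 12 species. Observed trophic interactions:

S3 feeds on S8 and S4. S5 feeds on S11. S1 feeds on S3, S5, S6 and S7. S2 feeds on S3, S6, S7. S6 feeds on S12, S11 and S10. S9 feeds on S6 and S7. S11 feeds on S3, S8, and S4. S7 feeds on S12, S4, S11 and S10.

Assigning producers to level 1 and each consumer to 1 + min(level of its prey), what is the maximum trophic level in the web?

Producers (level 1): S8, S4, S10, S12.
Following each consumer down to its lowest-level prey: S10 → S6 → S9 (levels 1 through 3).
All prey of S9 (S6 2, S7 2) are at level 2 or above, so S9 is at level 1 + 2 = 3.
Every consumer has at least one prey at level 2 or below, so none exceeds level 3.

3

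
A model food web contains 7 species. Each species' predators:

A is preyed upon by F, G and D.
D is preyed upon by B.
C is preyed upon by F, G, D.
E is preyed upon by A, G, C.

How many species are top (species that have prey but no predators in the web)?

3

Top species (has prey, but nothing eats it): G, F, B.
Count: 3.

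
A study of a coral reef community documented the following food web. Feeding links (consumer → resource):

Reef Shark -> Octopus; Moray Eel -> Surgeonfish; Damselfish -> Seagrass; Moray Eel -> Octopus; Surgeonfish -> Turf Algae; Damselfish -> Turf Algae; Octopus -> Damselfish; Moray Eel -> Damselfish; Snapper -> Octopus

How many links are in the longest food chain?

One longest chain: Turf Algae → Damselfish → Octopus → Reef Shark.
It has 4 species and 3 links.

3 links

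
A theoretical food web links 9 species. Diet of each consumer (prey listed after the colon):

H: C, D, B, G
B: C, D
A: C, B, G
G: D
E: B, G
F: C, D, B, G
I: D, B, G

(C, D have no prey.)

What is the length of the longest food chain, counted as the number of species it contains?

3 species

One longest chain: C → B → A.
It has 3 species and 2 links.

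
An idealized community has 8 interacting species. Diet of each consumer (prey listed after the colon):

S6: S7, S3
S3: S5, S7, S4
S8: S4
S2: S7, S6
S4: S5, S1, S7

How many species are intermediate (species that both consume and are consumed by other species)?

Intermediate species (has both prey and predators): S4, S3, S6.
Count: 3.

3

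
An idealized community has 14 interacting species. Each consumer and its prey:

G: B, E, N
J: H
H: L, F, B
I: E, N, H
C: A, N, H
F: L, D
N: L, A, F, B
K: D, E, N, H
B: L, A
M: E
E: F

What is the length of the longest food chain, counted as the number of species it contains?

One longest chain: L → F → E → I.
It has 4 species and 3 links.

4 species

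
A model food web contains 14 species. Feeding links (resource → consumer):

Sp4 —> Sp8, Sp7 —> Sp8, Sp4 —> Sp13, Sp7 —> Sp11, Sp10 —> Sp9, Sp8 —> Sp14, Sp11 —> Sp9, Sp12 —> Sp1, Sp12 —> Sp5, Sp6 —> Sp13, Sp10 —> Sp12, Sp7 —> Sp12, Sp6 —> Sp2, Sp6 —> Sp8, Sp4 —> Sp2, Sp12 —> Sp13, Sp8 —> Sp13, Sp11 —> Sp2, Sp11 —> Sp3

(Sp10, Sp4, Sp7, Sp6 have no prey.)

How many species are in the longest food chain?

One longest chain: Sp4 → Sp8 → Sp13.
It has 3 species and 2 links.

3 species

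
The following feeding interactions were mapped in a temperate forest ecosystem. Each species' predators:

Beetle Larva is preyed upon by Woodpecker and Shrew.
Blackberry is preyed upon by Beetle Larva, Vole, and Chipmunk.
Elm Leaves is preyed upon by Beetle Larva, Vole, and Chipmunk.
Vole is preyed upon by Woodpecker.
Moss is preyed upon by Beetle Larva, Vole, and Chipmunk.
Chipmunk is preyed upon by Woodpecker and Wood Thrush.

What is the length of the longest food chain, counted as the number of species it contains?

3 species

One longest chain: Blackberry → Beetle Larva → Woodpecker.
It has 3 species and 2 links.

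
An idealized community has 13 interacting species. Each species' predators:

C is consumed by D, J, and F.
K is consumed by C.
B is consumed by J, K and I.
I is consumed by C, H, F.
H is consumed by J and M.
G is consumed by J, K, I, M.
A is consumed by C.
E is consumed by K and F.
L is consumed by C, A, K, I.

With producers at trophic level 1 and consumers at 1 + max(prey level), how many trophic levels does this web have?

Producers (level 1): E, G, L, B.
G → I → H → J gives J level 4.
No species has a prey at level 4, so no species reaches level 5.

4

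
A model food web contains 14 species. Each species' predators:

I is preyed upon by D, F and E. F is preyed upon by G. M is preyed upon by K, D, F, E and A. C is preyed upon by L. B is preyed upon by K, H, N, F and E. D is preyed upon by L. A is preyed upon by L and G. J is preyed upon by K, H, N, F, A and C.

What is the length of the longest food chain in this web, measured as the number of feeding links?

One longest chain: J → F → G.
It has 3 species and 2 links.

2 links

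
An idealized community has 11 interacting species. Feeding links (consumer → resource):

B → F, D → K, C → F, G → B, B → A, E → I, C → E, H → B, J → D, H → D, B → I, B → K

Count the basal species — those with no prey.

Basal species (no prey listed): I, F, A, K.
Count: 4.

4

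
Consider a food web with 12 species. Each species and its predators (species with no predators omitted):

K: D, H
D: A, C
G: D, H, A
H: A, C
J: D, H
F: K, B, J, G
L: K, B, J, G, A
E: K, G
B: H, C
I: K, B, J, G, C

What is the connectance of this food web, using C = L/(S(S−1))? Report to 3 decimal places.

C = 0.220

The web has S = 12 species and L = 29 feeding links.
C = L / (S(S−1)) = 29 / 132 = 0.2197 ≈ 0.220.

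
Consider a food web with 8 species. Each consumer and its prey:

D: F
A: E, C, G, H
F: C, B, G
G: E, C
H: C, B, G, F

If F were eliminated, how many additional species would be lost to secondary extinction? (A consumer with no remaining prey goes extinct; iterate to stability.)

Remove F.
Round 1: D (all prey gone) → extinct.
No further losses. Total secondary extinctions: 1.

1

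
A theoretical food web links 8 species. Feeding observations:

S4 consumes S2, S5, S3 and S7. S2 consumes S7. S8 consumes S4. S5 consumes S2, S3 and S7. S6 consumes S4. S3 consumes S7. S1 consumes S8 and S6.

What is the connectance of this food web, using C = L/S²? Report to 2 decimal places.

The web has S = 8 species and L = 13 feeding links.
C = L / S² = 13 / 64 = 0.2031 ≈ 0.20.

C = 0.20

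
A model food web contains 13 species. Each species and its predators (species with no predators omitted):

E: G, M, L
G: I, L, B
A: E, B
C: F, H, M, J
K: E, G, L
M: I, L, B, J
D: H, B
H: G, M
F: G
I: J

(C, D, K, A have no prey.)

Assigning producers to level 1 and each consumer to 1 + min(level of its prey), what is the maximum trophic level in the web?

3

Producers (level 1): C, D, K, A.
Following each consumer down to its lowest-level prey: C → M → I (levels 1 through 3).
All prey of I (M 2, G 2) are at level 2 or above, so I is at level 1 + 2 = 3.
Every consumer has at least one prey at level 2 or below, so none exceeds level 3.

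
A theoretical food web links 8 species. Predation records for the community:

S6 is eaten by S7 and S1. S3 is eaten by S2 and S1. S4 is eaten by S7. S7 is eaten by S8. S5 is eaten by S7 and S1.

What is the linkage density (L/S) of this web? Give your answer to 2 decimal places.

L/S = 1.00

There are L = 8 links among S = 8 species.
L/S = 8/8 = 1.0000 ≈ 1.00.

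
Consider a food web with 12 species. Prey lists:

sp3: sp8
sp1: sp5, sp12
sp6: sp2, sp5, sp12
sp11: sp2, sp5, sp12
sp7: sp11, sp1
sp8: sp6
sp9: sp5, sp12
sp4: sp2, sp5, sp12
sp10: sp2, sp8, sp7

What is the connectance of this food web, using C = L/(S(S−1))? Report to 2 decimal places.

C = 0.15

The web has S = 12 species and L = 20 feeding links.
C = L / (S(S−1)) = 20 / 132 = 0.1515 ≈ 0.15.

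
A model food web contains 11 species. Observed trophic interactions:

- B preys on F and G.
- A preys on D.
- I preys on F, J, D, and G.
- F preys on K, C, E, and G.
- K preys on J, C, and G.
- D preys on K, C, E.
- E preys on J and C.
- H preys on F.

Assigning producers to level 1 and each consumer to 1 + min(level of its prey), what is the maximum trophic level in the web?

Producers (level 1): C, J, G.
Following each consumer down to its lowest-level prey: C → F → H (levels 1 through 3).
All prey of H (F 2) are at level 2 or above, so H is at level 1 + 2 = 3.
Every consumer has at least one prey at level 2 or below, so none exceeds level 3.

3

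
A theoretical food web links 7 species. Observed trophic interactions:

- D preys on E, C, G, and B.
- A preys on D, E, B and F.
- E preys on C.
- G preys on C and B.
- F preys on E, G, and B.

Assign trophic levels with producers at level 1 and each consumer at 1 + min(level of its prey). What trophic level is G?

Trophic level 2

C is a producer → level 1.
G eats C → level 2.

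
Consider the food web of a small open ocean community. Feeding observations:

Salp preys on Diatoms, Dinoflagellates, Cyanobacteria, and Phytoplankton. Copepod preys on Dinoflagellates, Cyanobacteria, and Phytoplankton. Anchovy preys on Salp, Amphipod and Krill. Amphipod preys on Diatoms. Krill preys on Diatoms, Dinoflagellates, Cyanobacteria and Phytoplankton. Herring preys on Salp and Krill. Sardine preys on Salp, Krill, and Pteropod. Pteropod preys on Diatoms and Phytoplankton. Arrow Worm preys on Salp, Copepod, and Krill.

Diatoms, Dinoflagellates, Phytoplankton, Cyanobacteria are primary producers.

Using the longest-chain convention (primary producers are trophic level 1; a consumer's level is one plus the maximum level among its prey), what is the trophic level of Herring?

Diatoms is a producer → level 1.
Salp eats Diatoms (level 1); other prey at levels: Dinoflagellates 1, Phytoplankton 1, Cyanobacteria 1 → level 2.
Herring eats Salp (level 2); other prey at levels: Krill 2 → level 3.

Trophic level 3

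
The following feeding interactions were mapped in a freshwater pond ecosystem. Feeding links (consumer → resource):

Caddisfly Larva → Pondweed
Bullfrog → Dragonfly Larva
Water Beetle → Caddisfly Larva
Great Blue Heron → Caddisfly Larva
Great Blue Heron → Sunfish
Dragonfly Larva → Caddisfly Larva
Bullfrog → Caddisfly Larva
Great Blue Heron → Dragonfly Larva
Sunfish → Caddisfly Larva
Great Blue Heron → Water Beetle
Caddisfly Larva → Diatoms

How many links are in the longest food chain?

One longest chain: Diatoms → Caddisfly Larva → Dragonfly Larva → Bullfrog.
It has 4 species and 3 links.

3 links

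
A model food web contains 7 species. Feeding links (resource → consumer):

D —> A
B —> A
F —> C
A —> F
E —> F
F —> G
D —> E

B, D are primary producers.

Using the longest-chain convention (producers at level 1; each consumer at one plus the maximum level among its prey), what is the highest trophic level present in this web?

Producers (level 1): B, D.
B → A → F → C gives C level 4.
No species has a prey at level 4, so no species reaches level 5.

4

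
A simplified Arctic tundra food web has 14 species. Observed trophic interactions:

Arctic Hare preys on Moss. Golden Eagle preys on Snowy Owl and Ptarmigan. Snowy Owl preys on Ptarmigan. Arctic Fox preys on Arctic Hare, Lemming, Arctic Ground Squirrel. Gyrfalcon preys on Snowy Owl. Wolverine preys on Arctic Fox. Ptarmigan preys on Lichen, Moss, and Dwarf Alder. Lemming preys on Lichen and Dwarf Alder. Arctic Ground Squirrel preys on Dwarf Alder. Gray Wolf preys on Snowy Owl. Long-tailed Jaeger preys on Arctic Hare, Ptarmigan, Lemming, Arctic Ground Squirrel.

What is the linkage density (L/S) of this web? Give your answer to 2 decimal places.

There are L = 20 links among S = 14 species.
L/S = 20/14 = 1.4286 ≈ 1.43.

L/S = 1.43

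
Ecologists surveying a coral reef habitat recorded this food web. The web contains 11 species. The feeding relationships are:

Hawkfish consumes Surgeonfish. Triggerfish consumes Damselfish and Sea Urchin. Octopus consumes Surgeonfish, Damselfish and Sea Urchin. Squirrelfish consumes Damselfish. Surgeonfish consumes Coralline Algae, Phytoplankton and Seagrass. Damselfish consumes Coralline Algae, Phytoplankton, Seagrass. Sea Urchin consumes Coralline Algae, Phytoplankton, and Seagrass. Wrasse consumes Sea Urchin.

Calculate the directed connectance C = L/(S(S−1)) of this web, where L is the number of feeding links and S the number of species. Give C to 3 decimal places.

The web has S = 11 species and L = 17 feeding links.
C = L / (S(S−1)) = 17 / 110 = 0.1545 ≈ 0.155.

C = 0.155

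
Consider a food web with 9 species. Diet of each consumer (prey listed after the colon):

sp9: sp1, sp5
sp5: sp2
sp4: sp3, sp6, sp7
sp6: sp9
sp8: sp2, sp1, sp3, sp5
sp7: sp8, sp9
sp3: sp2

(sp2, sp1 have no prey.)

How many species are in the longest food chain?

One longest chain: sp2 → sp5 → sp9 → sp6 → sp4.
It has 5 species and 4 links.

5 species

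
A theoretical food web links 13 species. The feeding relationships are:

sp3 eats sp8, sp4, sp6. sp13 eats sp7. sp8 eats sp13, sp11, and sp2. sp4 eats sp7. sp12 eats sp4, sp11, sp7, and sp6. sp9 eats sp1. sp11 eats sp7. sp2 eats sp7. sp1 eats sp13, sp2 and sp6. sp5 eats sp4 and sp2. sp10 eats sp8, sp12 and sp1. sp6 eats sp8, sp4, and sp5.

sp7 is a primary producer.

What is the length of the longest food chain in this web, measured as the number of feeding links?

5 links

One longest chain: sp7 → sp13 → sp8 → sp6 → sp1 → sp10.
It has 6 species and 5 links.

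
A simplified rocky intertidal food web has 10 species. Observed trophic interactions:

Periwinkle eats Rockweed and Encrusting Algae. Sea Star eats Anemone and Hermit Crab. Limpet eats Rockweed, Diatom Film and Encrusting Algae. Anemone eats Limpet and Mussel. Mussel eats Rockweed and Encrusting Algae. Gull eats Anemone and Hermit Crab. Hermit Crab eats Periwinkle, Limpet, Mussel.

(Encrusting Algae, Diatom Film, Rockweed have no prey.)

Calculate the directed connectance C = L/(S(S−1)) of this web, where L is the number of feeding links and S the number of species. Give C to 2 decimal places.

The web has S = 10 species and L = 16 feeding links.
C = L / (S(S−1)) = 16 / 90 = 0.1778 ≈ 0.18.

C = 0.18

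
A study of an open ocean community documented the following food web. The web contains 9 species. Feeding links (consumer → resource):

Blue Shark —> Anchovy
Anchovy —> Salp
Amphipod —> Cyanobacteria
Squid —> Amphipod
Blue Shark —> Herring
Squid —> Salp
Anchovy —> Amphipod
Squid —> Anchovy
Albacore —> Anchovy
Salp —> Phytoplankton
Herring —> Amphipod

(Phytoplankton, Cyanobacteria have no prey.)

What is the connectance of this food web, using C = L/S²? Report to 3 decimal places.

C = 0.136

The web has S = 9 species and L = 11 feeding links.
C = L / S² = 11 / 81 = 0.1358 ≈ 0.136.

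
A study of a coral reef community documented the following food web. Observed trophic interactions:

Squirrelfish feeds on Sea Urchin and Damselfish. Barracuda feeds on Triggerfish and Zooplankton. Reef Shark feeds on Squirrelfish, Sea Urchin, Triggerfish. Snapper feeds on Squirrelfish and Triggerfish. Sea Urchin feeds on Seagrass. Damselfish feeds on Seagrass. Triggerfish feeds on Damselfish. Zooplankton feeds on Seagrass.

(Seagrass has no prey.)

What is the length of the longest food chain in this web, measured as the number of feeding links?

One longest chain: Seagrass → Sea Urchin → Squirrelfish → Snapper.
It has 4 species and 3 links.

3 links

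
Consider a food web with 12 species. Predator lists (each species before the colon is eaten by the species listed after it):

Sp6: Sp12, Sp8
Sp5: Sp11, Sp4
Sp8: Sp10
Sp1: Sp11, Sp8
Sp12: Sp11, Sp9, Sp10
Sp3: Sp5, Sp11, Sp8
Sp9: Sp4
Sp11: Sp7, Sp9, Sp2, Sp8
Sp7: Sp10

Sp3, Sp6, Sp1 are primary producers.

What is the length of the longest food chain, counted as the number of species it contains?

One longest chain: Sp6 → Sp12 → Sp11 → Sp8 → Sp10.
It has 5 species and 4 links.

5 species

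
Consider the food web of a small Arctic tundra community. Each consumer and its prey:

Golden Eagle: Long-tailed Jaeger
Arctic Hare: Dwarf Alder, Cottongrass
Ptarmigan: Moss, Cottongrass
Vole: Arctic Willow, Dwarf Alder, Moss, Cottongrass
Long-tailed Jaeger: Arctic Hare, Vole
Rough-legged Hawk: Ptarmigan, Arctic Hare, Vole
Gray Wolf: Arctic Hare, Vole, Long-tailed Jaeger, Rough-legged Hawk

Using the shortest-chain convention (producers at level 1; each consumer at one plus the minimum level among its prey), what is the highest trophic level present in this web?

Producers (level 1): Arctic Willow, Dwarf Alder, Moss, Cottongrass.
Following each consumer down to its lowest-level prey: Dwarf Alder → Arctic Hare → Long-tailed Jaeger → Golden Eagle (levels 1 through 4).
All prey of Golden Eagle (Long-tailed Jaeger 3) are at level 3 or above, so Golden Eagle is at level 1 + 3 = 4.
Every consumer has at least one prey at level 3 or below, so none exceeds level 4.

4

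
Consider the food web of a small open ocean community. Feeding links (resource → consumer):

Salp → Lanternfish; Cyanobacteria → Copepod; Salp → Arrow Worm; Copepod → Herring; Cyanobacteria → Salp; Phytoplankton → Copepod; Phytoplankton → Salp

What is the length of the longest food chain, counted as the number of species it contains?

3 species

One longest chain: Cyanobacteria → Copepod → Herring.
It has 3 species and 2 links.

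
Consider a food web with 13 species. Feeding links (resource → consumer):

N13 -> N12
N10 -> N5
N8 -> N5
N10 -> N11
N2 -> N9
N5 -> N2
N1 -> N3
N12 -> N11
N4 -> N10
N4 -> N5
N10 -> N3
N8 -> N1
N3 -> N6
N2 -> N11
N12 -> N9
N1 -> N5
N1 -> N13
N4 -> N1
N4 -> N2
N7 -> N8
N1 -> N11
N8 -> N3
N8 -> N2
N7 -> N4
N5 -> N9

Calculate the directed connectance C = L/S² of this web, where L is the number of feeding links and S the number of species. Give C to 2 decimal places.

C = 0.15

The web has S = 13 species and L = 25 feeding links.
C = L / S² = 25 / 169 = 0.1479 ≈ 0.15.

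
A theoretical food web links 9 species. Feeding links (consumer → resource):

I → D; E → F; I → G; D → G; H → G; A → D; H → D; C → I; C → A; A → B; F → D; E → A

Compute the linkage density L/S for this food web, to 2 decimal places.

There are L = 12 links among S = 9 species.
L/S = 12/9 = 1.3333 ≈ 1.33.

L/S = 1.33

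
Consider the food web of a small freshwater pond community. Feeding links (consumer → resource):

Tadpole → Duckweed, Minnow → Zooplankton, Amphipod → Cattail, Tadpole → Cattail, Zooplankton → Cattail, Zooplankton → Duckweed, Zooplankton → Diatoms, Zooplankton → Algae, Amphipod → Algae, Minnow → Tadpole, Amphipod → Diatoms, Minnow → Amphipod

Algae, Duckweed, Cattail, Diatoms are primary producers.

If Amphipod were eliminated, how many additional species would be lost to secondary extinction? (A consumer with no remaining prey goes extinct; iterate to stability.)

0

Remove Amphipod.
Every predator of it retains at least one other prey: Minnow still has Zooplankton, Tadpole.
No consumer loses all prey, so no secondary extinctions occur.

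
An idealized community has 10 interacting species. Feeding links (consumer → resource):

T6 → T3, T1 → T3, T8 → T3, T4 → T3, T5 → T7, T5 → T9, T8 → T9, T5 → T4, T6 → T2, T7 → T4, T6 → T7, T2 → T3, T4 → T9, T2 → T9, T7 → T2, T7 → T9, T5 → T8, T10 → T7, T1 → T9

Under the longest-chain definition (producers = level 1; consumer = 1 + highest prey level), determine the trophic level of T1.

T3 is a producer → level 1.
T1 eats T3 (level 1); other prey at levels: T9 1 → level 2.

Trophic level 2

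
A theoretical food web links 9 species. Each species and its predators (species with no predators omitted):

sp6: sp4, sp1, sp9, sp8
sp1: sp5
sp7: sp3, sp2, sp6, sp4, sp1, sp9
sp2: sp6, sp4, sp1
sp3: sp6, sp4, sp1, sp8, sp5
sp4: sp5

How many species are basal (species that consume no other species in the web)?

Basal species (no prey listed): sp7.
Count: 1.

1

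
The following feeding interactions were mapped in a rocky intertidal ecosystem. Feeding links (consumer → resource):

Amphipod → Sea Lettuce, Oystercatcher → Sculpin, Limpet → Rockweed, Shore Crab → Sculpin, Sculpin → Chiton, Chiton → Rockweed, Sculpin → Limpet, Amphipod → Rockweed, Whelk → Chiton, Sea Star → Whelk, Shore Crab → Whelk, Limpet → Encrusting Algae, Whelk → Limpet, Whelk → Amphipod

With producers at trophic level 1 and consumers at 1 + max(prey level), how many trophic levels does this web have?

4

Producers (level 1): Rockweed, Sea Lettuce, Encrusting Algae.
Rockweed → Limpet → Sculpin → Shore Crab gives Shore Crab level 4.
No species has a prey at level 4, so no species reaches level 5.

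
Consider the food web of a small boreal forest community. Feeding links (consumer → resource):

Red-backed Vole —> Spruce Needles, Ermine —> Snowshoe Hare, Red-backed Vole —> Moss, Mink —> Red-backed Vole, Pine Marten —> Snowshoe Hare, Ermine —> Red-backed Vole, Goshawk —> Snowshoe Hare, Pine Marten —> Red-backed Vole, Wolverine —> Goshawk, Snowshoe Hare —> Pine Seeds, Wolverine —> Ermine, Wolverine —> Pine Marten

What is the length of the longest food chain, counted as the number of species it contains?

4 species

One longest chain: Pine Seeds → Snowshoe Hare → Pine Marten → Wolverine.
It has 4 species and 3 links.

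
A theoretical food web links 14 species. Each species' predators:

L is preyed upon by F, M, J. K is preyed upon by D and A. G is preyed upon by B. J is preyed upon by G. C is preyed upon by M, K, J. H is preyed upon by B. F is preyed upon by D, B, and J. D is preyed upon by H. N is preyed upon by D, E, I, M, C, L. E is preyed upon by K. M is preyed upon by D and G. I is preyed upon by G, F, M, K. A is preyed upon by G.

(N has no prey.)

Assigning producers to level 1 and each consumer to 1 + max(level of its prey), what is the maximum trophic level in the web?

Producers (level 1): N.
N → I → K → A → G → B gives B level 6.
No species has a prey at level 6, so no species reaches level 7.

6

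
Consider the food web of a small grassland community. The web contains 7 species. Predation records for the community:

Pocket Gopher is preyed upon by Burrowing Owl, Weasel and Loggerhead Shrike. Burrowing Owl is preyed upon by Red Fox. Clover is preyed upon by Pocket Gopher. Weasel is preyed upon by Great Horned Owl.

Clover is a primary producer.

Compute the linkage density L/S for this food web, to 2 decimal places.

There are L = 6 links among S = 7 species.
L/S = 6/7 = 0.8571 ≈ 0.86.

L/S = 0.86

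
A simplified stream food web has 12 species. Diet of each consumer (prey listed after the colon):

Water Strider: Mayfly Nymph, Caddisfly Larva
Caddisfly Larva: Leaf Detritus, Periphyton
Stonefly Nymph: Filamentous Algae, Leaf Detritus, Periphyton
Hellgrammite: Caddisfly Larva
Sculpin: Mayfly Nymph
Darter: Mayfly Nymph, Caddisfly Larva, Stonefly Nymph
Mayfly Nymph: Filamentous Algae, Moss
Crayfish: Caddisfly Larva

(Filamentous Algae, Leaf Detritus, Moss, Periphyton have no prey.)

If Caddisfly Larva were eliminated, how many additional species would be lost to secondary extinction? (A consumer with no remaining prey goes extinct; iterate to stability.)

Remove Caddisfly Larva.
Round 1: Hellgrammite (all prey gone), Crayfish (all prey gone) → extinct.
No further losses. Total secondary extinctions: 2.

2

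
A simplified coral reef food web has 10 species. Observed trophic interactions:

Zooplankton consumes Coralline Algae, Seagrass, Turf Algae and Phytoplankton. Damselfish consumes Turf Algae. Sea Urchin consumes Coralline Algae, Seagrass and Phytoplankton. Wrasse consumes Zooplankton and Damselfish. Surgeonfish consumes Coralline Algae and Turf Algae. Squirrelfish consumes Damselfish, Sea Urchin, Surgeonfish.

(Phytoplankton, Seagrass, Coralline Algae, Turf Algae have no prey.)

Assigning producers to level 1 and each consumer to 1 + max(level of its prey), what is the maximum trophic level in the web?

3

Producers (level 1): Phytoplankton, Seagrass, Coralline Algae, Turf Algae.
Phytoplankton → Zooplankton → Wrasse gives Wrasse level 3.
No species has a prey at level 3, so no species reaches level 4.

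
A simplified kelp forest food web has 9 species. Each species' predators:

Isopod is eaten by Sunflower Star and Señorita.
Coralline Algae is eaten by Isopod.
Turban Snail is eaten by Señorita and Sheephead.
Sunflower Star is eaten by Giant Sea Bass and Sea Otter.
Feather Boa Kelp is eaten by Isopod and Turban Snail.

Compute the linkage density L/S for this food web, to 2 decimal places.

There are L = 9 links among S = 9 species.
L/S = 9/9 = 1.0000 ≈ 1.00.

L/S = 1.00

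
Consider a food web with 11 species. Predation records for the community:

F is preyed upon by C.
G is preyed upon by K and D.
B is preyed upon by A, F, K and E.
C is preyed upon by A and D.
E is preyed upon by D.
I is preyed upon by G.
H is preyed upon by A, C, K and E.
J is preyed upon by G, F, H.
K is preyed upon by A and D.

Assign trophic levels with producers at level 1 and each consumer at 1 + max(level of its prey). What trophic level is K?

Trophic level 3

J is a producer → level 1.
H eats J → level 2.
K eats H (level 2); other prey at levels: B 1, G 2 → level 3.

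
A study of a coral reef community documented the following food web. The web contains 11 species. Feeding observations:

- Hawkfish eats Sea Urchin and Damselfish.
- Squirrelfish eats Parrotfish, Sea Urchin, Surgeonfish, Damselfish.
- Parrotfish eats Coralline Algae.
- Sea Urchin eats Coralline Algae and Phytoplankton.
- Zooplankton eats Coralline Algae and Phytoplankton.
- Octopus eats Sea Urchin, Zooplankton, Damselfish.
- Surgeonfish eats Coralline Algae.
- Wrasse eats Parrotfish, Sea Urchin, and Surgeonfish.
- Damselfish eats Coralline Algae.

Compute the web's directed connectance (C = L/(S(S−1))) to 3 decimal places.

The web has S = 11 species and L = 19 feeding links.
C = L / (S(S−1)) = 19 / 110 = 0.1727 ≈ 0.173.

C = 0.173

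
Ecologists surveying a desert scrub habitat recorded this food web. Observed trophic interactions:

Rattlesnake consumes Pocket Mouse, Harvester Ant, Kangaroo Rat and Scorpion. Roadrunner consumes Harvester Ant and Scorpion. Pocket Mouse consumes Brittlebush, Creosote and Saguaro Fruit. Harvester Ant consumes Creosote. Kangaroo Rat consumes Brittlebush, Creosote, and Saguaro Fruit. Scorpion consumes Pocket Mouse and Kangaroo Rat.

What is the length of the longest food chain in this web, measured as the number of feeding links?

3 links

One longest chain: Brittlebush → Pocket Mouse → Scorpion → Rattlesnake.
It has 4 species and 3 links.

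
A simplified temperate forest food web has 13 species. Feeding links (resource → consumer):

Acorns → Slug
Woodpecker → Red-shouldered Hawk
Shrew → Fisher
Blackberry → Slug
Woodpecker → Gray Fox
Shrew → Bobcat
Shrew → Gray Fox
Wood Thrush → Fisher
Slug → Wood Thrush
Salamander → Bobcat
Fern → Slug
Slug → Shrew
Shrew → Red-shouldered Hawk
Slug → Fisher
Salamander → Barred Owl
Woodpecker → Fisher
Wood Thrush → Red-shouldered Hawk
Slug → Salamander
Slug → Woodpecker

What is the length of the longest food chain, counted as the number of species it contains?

4 species

One longest chain: Acorns → Slug → Salamander → Barred Owl.
It has 4 species and 3 links.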